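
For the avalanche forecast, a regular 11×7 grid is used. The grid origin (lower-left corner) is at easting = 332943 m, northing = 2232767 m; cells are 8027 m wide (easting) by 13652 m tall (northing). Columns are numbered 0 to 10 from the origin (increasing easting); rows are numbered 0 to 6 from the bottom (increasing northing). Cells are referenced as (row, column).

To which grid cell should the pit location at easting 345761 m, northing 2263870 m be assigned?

(2, 1)

Column index: ⌊(345761 − 332943) / 8027⌋ = ⌊1.597⌋ = 1
Row offset from origin: ⌊(2263870 − 2232767) / 13652⌋ = ⌊2.278⌋ = 2 → row 2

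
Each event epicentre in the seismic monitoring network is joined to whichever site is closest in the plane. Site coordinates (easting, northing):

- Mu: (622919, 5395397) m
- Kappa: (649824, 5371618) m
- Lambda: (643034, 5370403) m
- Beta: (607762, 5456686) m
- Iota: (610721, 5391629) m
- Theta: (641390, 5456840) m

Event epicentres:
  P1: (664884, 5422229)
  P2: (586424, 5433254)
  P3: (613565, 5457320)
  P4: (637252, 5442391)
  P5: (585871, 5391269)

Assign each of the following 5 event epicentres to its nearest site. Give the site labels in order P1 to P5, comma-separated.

P1 → Theta (d²=1749889357.00)
P2 → Beta (d²=1004368868.00)
P3 → Beta (d²=34076765.00)
P4 → Theta (d²=225896645.00)
P5 → Iota (d²=617652100.00)

Theta, Beta, Beta, Theta, Iota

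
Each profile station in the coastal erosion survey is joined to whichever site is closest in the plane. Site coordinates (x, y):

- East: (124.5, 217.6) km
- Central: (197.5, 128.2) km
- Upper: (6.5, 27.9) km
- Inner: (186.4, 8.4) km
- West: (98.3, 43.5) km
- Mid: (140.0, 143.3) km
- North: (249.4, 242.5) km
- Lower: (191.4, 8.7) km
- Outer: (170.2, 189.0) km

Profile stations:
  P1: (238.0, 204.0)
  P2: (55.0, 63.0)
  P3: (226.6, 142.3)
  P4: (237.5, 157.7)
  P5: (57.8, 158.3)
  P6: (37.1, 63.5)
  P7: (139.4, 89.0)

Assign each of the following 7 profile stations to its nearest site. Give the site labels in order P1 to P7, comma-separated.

North, West, Central, Central, Mid, Upper, Mid

P1 → North (d²=1612.21)
P2 → West (d²=2255.14)
P3 → Central (d²=1045.62)
P4 → Central (d²=2470.25)
P5 → Mid (d²=6981.84)
P6 → Upper (d²=2203.72)
P7 → Mid (d²=2948.85)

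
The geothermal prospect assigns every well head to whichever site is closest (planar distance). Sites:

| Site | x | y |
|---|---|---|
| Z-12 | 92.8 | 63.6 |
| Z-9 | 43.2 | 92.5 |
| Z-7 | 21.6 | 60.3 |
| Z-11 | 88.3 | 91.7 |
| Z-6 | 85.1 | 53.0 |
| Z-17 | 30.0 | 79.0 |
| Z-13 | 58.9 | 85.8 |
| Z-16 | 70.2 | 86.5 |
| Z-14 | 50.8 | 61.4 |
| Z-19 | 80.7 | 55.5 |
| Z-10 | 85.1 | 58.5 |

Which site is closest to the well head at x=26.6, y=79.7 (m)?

Z-17

Squared distances to each site:
Z-12: 4641.650; Z-9: 439.400; Z-7: 401.360; Z-11: 3950.890; Z-6: 4135.140; Z-17: 12.050; Z-13: 1080.500; Z-16: 1947.200; Z-14: 920.530; Z-19: 3512.450; Z-10: 3871.690.
Minimum at Z-17.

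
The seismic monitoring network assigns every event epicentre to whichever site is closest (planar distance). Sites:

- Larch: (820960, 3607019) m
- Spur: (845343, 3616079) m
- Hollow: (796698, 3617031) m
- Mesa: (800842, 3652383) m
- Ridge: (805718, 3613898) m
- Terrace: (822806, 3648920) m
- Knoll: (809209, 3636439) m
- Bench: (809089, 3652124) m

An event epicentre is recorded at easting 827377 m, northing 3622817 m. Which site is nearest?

Larch

Squared distances to each site:
Larch: 290754693.000; Spur: 368177800.000; Hollow: 974678837.000; Mesa: 1578254581.000; Ridge: 548660842.000; Terrace: 702260650.000; Knoll: 515635108.000; Bench: 1193351193.000.
Minimum at Larch.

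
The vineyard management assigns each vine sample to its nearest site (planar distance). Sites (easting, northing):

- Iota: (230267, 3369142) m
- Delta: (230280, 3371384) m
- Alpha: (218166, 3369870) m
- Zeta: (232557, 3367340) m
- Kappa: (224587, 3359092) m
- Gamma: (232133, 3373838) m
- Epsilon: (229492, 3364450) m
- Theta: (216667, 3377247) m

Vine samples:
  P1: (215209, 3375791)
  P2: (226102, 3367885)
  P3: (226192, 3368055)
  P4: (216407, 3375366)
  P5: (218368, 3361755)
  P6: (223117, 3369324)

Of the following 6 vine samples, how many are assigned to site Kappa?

P1 → Theta
P2 → Iota
P3 → Iota
P4 → Theta
P5 → Kappa
P6 → Alpha
1 of the 6 goes to Kappa.

1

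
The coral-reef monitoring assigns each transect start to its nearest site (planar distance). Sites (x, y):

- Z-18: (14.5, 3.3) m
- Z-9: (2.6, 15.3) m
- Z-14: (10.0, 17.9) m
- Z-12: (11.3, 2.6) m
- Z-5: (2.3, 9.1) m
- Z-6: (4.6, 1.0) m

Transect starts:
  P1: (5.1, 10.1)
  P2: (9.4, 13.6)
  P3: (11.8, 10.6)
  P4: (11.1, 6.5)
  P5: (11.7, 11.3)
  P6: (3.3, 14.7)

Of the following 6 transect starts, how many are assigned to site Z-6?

0

P1 → Z-5
P2 → Z-14
P3 → Z-14
P4 → Z-12
P5 → Z-14
P6 → Z-9
0 of the 6 go to Z-6.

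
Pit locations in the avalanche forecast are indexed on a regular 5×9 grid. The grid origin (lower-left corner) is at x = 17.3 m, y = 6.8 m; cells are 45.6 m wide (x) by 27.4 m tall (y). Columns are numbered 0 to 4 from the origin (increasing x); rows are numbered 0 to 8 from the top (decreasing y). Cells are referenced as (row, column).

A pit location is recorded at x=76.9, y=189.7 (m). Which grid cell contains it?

(2, 1)

Column index: ⌊(76.9 − 17.3) / 45.6⌋ = ⌊1.307⌋ = 1
Row offset from origin: ⌊(189.7 − 6.8) / 27.4⌋ = ⌊6.675⌋ = 6 → row 2 (counted from top)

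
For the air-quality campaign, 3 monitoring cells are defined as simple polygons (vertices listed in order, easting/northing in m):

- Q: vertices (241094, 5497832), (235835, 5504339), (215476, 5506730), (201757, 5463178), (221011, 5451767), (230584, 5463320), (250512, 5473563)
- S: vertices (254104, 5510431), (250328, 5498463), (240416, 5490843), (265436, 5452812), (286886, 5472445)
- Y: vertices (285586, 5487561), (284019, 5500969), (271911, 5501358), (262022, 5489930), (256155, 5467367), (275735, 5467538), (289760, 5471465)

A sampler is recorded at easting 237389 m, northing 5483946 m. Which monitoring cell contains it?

Cast a ray rightward from (237389, 5483946). For each polygon, the edges (by vertex number in listed order) whose endpoints lie on opposite sides of northing = 5483946, where each meets that height, and whether that is right or left of the point:
Q: 3–4 at easting≈208299.0 (left), 7–1 at easting≈246482.7 (right) → 1 crossing.
S: 3–4 at easting≈244953.4 (right), 5–1 at easting≈276960.6 (right) → 2 crossings.
Y: 4–5 at easting≈260466.0 (right), 7–1 at easting≈286523.4 (right) → 2 crossings.
Only Q has an odd count, so the point is inside Q.

Q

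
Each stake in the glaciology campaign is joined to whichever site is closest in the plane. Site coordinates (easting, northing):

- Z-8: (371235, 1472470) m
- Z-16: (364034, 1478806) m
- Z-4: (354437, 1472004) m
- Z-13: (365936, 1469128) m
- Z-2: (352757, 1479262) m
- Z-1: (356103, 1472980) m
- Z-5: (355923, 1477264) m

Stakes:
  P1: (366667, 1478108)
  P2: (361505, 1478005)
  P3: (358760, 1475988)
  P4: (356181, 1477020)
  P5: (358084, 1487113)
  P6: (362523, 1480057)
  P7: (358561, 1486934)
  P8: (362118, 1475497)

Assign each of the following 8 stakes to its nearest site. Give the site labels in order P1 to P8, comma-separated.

P1 → Z-16 (d²=7419893.00)
P2 → Z-16 (d²=7037442.00)
P3 → Z-5 (d²=9676745.00)
P4 → Z-5 (d²=126100.00)
P5 → Z-2 (d²=90015130.00)
P6 → Z-16 (d²=3848122.00)
P7 → Z-2 (d²=92546000.00)
P8 → Z-16 (d²=14620537.00)

Z-16, Z-16, Z-5, Z-5, Z-2, Z-16, Z-2, Z-16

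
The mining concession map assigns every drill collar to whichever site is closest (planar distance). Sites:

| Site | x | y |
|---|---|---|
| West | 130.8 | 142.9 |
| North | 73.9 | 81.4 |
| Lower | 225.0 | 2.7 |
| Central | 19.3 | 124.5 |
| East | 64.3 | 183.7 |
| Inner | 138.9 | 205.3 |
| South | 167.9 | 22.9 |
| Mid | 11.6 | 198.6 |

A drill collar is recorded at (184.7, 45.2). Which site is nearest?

South

Squared distances to each site:
West: 12450.500; North: 13587.080; Lower: 3430.340; Central: 33645.650; East: 33678.410; Inner: 27729.650; South: 779.530; Mid: 53495.170.
Minimum at South.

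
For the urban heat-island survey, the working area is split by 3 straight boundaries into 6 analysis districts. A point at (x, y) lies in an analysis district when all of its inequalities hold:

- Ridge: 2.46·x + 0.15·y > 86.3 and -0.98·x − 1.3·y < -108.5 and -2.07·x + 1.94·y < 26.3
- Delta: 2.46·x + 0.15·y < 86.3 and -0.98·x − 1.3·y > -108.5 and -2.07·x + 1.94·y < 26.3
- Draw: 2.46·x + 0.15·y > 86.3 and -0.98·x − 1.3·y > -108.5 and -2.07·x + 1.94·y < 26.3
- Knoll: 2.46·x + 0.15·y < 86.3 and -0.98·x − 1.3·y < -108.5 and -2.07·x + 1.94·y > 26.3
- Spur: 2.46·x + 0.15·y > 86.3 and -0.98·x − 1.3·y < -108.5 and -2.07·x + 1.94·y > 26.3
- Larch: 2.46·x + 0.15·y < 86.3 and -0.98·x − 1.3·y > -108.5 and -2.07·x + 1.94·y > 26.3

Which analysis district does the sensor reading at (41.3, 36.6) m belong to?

2.46·41.3 + 0.15·36.6 = 107.088, which is > 86.3
-0.98·41.3 − 1.3·36.6 = -88.054, which is > -108.5
-2.07·41.3 + 1.94·36.6 = -14.487, which is < 26.3
This sign pattern matches Draw.

Draw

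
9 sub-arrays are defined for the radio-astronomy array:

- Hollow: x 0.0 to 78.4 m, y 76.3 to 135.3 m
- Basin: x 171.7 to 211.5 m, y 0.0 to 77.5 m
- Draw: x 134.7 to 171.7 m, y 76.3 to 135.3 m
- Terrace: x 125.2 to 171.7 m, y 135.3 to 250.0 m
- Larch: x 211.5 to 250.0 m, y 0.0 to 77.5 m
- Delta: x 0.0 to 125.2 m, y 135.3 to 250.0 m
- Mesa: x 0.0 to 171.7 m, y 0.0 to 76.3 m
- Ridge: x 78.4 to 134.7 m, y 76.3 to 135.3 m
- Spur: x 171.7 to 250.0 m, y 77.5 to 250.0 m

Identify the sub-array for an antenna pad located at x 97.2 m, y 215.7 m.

Delta

The point has x = 97.2 and y = 215.7.
Only Delta satisfies 0.0 ≤ x ≤ 125.2 and 135.3 ≤ y ≤ 250.0.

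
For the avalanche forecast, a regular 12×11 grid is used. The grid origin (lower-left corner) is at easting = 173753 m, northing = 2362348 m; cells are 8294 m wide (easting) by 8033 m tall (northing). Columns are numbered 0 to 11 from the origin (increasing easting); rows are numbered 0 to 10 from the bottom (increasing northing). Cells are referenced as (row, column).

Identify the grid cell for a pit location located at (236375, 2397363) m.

(4, 7)

Column index: ⌊(236375 − 173753) / 8294⌋ = ⌊7.550⌋ = 7
Row offset from origin: ⌊(2397363 − 2362348) / 8033⌋ = ⌊4.359⌋ = 4 → row 4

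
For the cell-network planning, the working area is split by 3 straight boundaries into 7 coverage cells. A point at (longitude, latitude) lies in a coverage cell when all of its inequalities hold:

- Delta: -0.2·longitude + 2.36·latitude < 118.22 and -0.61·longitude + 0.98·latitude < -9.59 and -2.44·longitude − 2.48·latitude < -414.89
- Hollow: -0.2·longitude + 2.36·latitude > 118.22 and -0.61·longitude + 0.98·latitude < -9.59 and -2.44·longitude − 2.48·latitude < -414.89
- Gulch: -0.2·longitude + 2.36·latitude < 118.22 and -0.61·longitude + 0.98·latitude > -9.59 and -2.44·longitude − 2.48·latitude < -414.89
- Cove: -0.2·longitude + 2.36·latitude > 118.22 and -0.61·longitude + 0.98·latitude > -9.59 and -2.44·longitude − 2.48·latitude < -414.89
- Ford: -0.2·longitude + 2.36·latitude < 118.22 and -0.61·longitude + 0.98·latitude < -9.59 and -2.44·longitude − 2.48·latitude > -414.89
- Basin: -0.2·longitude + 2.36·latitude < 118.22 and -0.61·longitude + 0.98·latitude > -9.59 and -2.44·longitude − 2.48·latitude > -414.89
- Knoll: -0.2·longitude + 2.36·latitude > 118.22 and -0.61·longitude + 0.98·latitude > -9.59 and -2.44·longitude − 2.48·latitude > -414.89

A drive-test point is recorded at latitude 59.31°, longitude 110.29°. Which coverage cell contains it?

-0.2·110.29 + 2.36·59.31 = 117.914, which is < 118.22
-0.61·110.29 + 0.98·59.31 = -9.153, which is > -9.59
-2.44·110.29 − 2.48·59.31 = -416.196, which is < -414.89
This sign pattern matches Gulch.

Gulch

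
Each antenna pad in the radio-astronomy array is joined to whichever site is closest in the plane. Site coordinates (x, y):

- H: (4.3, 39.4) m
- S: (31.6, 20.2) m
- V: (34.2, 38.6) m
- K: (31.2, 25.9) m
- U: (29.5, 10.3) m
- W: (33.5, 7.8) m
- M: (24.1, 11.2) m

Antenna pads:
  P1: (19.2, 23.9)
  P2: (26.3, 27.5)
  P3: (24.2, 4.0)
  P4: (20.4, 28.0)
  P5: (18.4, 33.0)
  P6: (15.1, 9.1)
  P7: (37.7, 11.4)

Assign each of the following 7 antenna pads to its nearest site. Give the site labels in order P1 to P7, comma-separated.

P1 → K (d²=148.00)
P2 → K (d²=26.57)
P3 → M (d²=51.85)
P4 → K (d²=121.05)
P5 → K (d²=214.25)
P6 → M (d²=85.41)
P7 → W (d²=30.60)

K, K, M, K, K, M, W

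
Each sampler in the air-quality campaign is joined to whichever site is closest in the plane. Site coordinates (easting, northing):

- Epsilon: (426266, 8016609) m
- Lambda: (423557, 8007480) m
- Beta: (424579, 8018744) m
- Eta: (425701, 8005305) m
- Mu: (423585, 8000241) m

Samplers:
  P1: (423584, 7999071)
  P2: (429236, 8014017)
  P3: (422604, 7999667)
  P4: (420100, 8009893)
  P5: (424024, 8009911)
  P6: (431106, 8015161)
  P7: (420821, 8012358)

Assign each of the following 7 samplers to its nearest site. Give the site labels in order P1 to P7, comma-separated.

Mu, Epsilon, Mu, Lambda, Lambda, Epsilon, Lambda

P1 → Mu (d²=1368901.00)
P2 → Epsilon (d²=15539364.00)
P3 → Mu (d²=1291837.00)
P4 → Lambda (d²=17773418.00)
P5 → Lambda (d²=6127850.00)
P6 → Epsilon (d²=25522304.00)
P7 → Lambda (d²=31280580.00)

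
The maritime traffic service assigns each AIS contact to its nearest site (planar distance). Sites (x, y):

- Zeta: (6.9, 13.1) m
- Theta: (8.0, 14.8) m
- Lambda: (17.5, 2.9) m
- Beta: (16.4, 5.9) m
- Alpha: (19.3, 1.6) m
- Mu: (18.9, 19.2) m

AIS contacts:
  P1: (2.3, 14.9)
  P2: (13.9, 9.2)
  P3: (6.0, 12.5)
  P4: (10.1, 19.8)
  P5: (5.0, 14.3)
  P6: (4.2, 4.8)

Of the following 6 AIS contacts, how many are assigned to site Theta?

P1 → Zeta
P2 → Beta
P3 → Zeta
P4 → Theta
P5 → Zeta
P6 → Zeta
1 of the 6 goes to Theta.

1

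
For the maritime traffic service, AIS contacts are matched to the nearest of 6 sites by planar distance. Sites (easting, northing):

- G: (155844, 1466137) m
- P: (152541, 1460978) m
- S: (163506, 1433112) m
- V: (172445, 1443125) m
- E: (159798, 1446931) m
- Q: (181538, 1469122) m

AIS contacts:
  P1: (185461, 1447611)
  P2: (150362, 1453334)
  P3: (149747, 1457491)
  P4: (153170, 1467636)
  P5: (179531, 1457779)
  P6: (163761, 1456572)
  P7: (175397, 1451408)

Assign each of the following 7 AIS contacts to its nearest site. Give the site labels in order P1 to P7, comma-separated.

P1 → V (d²=189540452.00)
P2 → P (d²=63178777.00)
P3 → P (d²=19965605.00)
P4 → G (d²=9397277.00)
P5 → Q (d²=132691698.00)
P6 → E (d²=108654250.00)
P7 → V (d²=77322393.00)

V, P, P, G, Q, E, V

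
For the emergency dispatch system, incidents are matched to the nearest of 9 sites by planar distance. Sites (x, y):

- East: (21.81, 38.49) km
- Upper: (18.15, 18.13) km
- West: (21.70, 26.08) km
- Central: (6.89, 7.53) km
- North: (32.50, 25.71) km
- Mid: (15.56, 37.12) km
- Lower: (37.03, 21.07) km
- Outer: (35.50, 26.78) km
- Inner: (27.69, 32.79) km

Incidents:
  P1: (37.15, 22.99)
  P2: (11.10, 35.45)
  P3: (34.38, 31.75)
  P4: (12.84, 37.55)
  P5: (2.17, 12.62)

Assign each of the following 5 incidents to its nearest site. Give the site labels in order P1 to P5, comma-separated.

Lower, Mid, Outer, Mid, Central

P1 → Lower (d²=3.70)
P2 → Mid (d²=22.68)
P3 → Outer (d²=25.96)
P4 → Mid (d²=7.58)
P5 → Central (d²=48.19)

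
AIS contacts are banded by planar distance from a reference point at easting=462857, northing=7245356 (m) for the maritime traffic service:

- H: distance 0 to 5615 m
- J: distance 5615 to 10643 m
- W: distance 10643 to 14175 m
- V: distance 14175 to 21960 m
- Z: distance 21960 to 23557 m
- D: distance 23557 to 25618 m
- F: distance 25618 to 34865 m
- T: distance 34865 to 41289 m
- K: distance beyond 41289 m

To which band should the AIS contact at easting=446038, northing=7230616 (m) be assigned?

Z

Distance = √((446038−462857)² + (7230616−7245356)²) = √(282878761.000 + 217267600.000) = 22363.952 m.
21960 ≤ 22363.952 < 23557 → Z.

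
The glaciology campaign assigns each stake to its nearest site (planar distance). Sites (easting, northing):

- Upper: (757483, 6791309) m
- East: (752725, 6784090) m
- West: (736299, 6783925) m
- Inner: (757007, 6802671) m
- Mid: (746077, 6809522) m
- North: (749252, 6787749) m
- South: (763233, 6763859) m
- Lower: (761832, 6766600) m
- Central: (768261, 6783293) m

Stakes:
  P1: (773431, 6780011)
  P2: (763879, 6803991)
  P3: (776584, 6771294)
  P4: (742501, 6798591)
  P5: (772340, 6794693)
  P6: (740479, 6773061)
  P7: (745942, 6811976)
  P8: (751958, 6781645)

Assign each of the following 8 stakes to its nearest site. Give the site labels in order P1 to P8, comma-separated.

Central, Inner, Central, Mid, Central, West, Mid, East

P1 → Central (d²=37500424.00)
P2 → Inner (d²=48966784.00)
P3 → Central (d²=213248330.00)
P4 → Mid (d²=132274537.00)
P5 → Central (d²=146598241.00)
P6 → West (d²=135498896.00)
P7 → Mid (d²=6040341.00)
P8 → East (d²=6566314.00)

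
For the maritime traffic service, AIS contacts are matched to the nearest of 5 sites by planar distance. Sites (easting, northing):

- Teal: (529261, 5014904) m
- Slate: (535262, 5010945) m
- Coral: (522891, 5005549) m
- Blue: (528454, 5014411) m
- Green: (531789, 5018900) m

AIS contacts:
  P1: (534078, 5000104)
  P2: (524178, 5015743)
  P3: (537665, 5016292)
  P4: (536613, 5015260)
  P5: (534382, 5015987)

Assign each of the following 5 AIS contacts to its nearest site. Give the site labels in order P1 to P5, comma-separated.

Slate, Blue, Slate, Slate, Green

P1 → Slate (d²=118929137.00)
P2 → Blue (d²=20058400.00)
P3 → Slate (d²=34364818.00)
P4 → Slate (d²=20444426.00)
P5 → Green (d²=15209218.00)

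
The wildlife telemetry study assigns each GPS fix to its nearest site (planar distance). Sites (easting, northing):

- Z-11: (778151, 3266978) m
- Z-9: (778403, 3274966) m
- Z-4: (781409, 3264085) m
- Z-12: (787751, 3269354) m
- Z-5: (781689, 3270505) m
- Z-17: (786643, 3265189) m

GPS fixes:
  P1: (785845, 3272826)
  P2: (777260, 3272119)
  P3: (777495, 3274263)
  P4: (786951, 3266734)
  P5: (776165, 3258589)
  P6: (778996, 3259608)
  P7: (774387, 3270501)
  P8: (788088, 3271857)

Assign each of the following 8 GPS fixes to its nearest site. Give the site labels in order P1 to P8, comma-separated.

P1 → Z-12 (d²=15687620.00)
P2 → Z-9 (d²=9411858.00)
P3 → Z-9 (d²=1318673.00)
P4 → Z-17 (d²=2481889.00)
P5 → Z-4 (d²=57705552.00)
P6 → Z-4 (d²=25866098.00)
P7 → Z-11 (d²=26579225.00)
P8 → Z-12 (d²=6378578.00)

Z-12, Z-9, Z-9, Z-17, Z-4, Z-4, Z-11, Z-12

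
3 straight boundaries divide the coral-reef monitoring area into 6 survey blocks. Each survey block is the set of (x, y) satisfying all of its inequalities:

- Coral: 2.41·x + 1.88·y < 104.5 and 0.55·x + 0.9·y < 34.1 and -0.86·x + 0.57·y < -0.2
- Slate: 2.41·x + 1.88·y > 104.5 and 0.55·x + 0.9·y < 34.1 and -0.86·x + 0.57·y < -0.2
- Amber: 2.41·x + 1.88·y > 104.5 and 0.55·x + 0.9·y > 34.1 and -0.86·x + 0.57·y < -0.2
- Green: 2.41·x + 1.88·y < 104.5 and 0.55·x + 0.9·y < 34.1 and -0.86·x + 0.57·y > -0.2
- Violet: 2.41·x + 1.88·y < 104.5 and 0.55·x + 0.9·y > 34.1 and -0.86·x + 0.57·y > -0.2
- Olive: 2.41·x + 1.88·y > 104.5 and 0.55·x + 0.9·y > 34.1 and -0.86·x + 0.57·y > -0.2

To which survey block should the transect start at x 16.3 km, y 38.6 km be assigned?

2.41·16.3 + 1.88·38.6 = 111.851, which is > 104.5
0.55·16.3 + 0.9·38.6 = 43.705, which is > 34.1
-0.86·16.3 + 0.57·38.6 = 7.984, which is > -0.2
This sign pattern matches Olive.

Olive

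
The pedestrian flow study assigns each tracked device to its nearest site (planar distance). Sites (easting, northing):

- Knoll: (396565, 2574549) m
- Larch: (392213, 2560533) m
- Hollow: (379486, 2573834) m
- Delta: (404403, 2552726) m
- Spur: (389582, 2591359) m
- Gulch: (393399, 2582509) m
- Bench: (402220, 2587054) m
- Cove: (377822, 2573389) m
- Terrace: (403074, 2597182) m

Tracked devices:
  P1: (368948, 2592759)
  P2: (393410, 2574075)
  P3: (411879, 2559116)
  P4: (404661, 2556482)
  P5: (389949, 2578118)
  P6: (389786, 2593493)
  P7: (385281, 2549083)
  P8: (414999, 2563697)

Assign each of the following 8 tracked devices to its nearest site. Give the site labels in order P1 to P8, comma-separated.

Spur, Knoll, Delta, Delta, Gulch, Spur, Larch, Delta

P1 → Spur (d²=427721956.00)
P2 → Knoll (d²=10178701.00)
P3 → Delta (d²=96722676.00)
P4 → Delta (d²=14174100.00)
P5 → Gulch (d²=31183381.00)
P6 → Spur (d²=4595572.00)
P7 → Larch (d²=179155124.00)
P8 → Delta (d²=232638057.00)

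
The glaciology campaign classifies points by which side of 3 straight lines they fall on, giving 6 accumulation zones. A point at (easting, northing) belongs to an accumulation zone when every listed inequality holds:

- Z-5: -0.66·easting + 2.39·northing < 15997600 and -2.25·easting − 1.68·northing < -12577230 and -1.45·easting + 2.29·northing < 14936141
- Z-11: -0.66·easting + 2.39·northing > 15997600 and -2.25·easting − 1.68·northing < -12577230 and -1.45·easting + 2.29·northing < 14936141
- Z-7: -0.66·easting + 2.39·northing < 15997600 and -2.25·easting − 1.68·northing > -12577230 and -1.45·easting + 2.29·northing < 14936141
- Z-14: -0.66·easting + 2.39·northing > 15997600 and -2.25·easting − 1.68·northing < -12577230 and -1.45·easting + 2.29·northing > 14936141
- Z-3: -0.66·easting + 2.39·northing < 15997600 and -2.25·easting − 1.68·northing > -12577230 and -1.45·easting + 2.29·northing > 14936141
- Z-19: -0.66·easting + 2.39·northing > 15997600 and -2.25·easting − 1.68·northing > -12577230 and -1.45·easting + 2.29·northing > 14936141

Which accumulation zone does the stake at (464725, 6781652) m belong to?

-0.66·464725 + 2.39·6781652 = 15901429.780, which is < 15997600
-2.25·464725 − 1.68·6781652 = -12438806.610, which is > -12577230
-1.45·464725 + 2.29·6781652 = 14856131.830, which is < 14936141
This sign pattern matches Z-7.

Z-7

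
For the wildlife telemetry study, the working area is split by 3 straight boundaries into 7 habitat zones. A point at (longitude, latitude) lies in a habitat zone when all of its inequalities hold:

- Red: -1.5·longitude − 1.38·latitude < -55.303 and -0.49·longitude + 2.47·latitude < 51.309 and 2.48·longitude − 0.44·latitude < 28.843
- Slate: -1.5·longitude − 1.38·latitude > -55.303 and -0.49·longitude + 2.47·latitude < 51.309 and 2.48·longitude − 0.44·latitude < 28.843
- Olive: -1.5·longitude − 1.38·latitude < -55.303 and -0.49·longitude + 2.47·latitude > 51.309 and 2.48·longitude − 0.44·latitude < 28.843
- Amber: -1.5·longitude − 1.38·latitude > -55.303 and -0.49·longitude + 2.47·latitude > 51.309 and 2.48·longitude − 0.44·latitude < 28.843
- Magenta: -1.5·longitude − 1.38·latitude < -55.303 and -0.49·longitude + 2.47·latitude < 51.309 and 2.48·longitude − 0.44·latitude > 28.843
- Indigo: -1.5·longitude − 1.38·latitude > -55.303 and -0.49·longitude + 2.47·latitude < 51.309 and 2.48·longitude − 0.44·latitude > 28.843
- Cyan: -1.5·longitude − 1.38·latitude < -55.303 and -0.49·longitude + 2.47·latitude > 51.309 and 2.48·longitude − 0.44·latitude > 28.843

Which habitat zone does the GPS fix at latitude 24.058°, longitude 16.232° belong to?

-1.5·16.232 − 1.38·24.058 = -57.548, which is < -55.303
-0.49·16.232 + 2.47·24.058 = 51.470, which is > 51.309
2.48·16.232 − 0.44·24.058 = 29.670, which is > 28.843
This sign pattern matches Cyan.

Cyan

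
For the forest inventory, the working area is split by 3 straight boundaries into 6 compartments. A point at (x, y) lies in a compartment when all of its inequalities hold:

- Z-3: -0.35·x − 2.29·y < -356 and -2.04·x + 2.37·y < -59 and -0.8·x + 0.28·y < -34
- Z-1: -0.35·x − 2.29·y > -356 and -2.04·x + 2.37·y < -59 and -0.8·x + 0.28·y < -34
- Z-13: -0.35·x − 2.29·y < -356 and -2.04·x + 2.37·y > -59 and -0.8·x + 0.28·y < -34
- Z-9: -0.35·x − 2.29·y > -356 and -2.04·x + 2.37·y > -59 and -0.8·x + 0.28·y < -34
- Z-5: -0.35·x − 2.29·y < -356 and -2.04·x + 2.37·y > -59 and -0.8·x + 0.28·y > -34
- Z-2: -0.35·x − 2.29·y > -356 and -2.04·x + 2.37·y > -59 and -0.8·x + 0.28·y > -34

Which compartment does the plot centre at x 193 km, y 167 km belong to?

-0.35·193 − 2.29·167 = -449.980, which is < -356
-2.04·193 + 2.37·167 = 2.070, which is > -59
-0.8·193 + 0.28·167 = -107.640, which is < -34
This sign pattern matches Z-13.

Z-13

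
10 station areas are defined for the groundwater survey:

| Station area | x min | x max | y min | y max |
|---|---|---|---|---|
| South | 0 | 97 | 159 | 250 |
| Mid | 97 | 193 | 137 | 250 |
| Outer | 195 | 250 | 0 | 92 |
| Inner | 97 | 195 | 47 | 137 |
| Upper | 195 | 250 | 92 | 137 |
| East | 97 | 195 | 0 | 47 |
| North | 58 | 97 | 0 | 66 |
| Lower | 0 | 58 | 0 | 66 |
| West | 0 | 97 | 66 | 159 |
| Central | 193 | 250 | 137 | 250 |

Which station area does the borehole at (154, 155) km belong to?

Mid

The point has x = 154 and y = 155.
Only Mid satisfies 97 ≤ x ≤ 193 and 137 ≤ y ≤ 250.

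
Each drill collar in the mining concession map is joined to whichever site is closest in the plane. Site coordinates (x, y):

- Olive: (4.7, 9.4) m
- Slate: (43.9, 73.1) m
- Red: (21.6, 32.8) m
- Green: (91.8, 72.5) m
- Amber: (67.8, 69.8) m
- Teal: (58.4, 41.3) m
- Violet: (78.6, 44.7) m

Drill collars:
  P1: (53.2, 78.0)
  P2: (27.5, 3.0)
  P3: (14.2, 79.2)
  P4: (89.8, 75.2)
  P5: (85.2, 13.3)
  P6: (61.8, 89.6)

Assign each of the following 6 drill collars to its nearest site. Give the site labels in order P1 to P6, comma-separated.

P1 → Slate (d²=110.50)
P2 → Olive (d²=560.80)
P3 → Slate (d²=919.30)
P4 → Green (d²=11.29)
P5 → Violet (d²=1029.52)
P6 → Amber (d²=428.04)

Slate, Olive, Slate, Green, Violet, Amber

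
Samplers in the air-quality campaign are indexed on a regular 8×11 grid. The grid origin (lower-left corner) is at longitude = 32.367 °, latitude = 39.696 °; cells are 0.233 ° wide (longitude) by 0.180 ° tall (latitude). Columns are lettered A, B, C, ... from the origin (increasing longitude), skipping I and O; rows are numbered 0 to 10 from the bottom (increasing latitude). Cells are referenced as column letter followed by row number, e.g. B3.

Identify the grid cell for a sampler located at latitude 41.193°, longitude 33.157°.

D8

Column index: ⌊(33.157 − 32.367) / 0.233⌋ = ⌊3.391⌋ = 3 → column D
Row offset from origin: ⌊(41.193 − 39.696) / 0.180⌋ = ⌊8.317⌋ = 8 → row 8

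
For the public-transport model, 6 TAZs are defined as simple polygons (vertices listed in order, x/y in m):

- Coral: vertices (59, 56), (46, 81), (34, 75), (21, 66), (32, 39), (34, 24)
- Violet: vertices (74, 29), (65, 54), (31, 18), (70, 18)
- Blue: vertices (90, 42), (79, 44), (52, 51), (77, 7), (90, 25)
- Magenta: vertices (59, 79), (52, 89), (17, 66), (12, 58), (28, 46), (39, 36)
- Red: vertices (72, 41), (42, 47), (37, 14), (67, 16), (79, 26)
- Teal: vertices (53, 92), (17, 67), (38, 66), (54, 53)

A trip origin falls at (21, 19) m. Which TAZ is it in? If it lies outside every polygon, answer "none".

none

Cast a ray rightward from (21, 19). For each polygon, the edges (by vertex number in listed order) whose endpoints lie on opposite sides of y = 19, where each meets that height, and whether that is right or left of the point:
Coral: no edge straddles that height → 0 crossings.
Violet: 2–3 at x≈31.9 (right), 4–1 at x≈70.4 (right) → 2 crossings.
Blue: 3–4 at x≈70.2 (right), 4–5 at x≈85.7 (right) → 2 crossings.
Magenta: no edge straddles that height → 0 crossings.
Red: 2–3 at x≈37.8 (right), 4–5 at x≈70.6 (right) → 2 crossings.
Teal: no edge straddles that height → 0 crossings.
All counts are even, so the point lies outside every listed polygon.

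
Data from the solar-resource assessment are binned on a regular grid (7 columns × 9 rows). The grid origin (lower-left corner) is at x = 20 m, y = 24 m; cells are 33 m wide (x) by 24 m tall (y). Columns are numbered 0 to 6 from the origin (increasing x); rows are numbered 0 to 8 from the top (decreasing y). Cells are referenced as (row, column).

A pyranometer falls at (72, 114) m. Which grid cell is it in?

(5, 1)

Column index: ⌊(72 − 20) / 33⌋ = ⌊1.576⌋ = 1
Row offset from origin: ⌊(114 − 24) / 24⌋ = ⌊3.750⌋ = 3 → row 5 (counted from top)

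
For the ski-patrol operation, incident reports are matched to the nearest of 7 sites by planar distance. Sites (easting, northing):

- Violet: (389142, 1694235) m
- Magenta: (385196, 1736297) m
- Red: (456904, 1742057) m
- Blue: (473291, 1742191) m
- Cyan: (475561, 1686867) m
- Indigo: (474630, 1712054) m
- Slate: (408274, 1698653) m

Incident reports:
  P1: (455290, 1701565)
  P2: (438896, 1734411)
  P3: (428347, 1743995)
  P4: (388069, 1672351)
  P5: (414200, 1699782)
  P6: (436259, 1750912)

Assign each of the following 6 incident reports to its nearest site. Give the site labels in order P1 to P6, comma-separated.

Indigo, Red, Red, Violet, Slate, Red

P1 → Indigo (d²=484054721.00)
P2 → Red (d²=382749380.00)
P3 → Red (d²=819258093.00)
P4 → Violet (d²=480060785.00)
P5 → Slate (d²=36392117.00)
P6 → Red (d²=504627050.00)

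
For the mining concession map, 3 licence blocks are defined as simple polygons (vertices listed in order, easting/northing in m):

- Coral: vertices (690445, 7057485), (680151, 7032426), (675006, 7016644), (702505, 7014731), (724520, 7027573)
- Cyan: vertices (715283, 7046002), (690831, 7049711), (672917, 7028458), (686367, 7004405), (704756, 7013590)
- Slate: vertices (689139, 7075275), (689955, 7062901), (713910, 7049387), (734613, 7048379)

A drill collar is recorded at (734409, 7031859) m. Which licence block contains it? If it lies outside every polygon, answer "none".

none

Cast a ray rightward from (734409, 7031859). For each polygon, the edges (by vertex number in listed order) whose endpoints lie on opposite sides of northing = 7031859, where each meets that height, and whether that is right or left of the point:
Coral: 2–3 at easting≈679966.2 (left), 5–1 at easting≈719637.5 (left) → 0 crossings.
Cyan: 2–3 at easting≈675783.7 (left), 5–1 at easting≈710689.5 (left) → 0 crossings.
Slate: no edge straddles that height → 0 crossings.
All counts are even, so the point lies outside every listed polygon.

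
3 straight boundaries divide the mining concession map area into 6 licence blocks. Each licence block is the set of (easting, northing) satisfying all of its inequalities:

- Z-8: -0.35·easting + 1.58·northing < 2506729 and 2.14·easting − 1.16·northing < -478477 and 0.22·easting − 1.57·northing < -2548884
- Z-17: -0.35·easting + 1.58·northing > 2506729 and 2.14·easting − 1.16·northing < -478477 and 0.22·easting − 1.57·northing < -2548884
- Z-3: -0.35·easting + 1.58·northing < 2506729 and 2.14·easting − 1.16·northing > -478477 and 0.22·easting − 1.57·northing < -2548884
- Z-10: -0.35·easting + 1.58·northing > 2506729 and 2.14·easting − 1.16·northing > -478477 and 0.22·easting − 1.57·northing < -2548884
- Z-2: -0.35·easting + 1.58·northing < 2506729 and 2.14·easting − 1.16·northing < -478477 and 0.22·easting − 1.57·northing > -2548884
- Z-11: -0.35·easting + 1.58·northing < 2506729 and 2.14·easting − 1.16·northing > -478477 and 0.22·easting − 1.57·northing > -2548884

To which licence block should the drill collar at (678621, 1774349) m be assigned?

Z-17

-0.35·678621 + 1.58·1774349 = 2565954.070, which is > 2506729
2.14·678621 − 1.16·1774349 = -605995.900, which is < -478477
0.22·678621 − 1.57·1774349 = -2636431.310, which is < -2548884
This sign pattern matches Z-17.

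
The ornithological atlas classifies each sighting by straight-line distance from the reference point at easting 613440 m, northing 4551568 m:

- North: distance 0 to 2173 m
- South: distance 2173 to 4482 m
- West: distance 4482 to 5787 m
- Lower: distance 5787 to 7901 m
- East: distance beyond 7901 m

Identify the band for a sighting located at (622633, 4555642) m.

East

Distance = √((622633−613440)² + (4555642−4551568)²) = √(84511249.000 + 16597476.000) = 10055.283 m.
7901 ≤ 10055.283 < ∞ → East.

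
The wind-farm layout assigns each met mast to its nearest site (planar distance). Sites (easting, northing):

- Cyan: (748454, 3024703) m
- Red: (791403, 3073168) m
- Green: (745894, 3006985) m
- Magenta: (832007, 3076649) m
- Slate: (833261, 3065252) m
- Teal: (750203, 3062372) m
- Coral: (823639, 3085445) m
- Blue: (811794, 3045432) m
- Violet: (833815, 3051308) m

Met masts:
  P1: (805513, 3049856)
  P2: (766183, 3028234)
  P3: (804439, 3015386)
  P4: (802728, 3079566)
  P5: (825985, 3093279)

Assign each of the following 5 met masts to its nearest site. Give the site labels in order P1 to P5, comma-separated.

P1 → Blue (d²=59022737.00)
P2 → Cyan (d²=326785402.00)
P3 → Blue (d²=956858141.00)
P4 → Red (d²=169190029.00)
P5 → Coral (d²=66875272.00)

Blue, Cyan, Blue, Red, Coral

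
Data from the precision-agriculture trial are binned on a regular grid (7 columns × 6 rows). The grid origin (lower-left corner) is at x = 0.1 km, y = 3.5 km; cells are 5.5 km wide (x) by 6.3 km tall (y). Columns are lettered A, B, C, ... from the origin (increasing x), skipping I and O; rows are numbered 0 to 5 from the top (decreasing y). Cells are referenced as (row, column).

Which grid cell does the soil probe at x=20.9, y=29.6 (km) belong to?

(1, D)

Column index: ⌊(20.9 − 0.1) / 5.5⌋ = ⌊3.782⌋ = 3 → column D
Row offset from origin: ⌊(29.6 − 3.5) / 6.3⌋ = ⌊4.143⌋ = 4 → row 1 (counted from top)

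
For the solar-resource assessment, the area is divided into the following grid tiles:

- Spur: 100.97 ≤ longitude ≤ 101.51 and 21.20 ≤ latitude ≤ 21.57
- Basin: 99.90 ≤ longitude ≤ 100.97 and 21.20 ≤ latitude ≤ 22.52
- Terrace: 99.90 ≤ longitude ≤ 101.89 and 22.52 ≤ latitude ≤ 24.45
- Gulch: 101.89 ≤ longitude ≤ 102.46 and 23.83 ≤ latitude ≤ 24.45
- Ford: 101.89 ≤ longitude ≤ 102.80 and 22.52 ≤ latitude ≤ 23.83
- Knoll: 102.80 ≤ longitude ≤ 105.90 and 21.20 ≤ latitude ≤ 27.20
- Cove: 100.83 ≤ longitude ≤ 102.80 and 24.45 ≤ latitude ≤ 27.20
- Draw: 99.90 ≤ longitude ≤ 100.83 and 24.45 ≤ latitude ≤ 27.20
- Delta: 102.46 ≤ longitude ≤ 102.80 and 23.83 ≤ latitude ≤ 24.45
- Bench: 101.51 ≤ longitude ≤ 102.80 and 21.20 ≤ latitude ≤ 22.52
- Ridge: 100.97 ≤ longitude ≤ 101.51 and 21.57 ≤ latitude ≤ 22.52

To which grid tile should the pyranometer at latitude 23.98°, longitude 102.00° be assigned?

The point has longitude = 102.00 and latitude = 23.98.
Only Gulch satisfies 101.89 ≤ longitude ≤ 102.46 and 23.83 ≤ latitude ≤ 24.45.

Gulch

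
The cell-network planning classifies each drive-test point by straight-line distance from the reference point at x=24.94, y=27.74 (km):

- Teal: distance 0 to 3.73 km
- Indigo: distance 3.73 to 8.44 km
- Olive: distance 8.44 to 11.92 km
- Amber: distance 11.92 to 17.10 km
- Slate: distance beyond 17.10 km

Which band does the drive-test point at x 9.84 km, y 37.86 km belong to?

Slate

Distance = √((9.84−24.94)² + (37.86−27.74)²) = √(228.010 + 102.414) = 18.178 km.
17.10 ≤ 18.178 < ∞ → Slate.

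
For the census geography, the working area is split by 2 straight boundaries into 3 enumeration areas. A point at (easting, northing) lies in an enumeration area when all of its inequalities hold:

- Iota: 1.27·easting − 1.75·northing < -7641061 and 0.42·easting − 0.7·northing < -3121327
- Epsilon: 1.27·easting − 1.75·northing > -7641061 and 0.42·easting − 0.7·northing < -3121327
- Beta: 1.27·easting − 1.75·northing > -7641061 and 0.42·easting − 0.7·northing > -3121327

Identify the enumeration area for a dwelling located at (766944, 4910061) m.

Beta

1.27·766944 − 1.75·4910061 = -7618587.870, which is > -7641061
0.42·766944 − 0.7·4910061 = -3114926.220, which is > -3121327
This sign pattern matches Beta.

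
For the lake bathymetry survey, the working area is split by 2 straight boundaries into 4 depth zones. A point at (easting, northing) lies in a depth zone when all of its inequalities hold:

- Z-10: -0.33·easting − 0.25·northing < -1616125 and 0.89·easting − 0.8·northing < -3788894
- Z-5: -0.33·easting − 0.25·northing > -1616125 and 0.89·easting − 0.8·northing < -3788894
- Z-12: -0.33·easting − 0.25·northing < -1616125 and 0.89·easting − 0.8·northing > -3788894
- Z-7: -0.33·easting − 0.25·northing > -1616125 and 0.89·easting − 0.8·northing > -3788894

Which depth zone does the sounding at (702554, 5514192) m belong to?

Z-7

-0.33·702554 − 0.25·5514192 = -1610390.820, which is > -1616125
0.89·702554 − 0.8·5514192 = -3786080.540, which is > -3788894
This sign pattern matches Z-7.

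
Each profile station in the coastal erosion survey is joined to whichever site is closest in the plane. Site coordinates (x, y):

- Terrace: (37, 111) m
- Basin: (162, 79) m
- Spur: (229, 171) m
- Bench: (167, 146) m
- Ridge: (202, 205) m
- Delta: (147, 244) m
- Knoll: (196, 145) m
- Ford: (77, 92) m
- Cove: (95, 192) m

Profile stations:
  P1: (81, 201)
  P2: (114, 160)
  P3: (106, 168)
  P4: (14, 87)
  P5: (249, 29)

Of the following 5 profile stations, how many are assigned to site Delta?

P1 → Cove
P2 → Cove
P3 → Cove
P4 → Terrace
P5 → Basin
0 of the 5 go to Delta.

0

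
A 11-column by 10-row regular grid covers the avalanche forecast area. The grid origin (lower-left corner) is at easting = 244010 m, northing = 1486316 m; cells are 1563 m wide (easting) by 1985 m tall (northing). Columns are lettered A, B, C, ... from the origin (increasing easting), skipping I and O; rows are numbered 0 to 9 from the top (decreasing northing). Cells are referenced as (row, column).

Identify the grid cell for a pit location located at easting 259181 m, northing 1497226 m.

(4, K)

Column index: ⌊(259181 − 244010) / 1563⌋ = ⌊9.706⌋ = 9 → column K
Row offset from origin: ⌊(1497226 − 1486316) / 1985⌋ = ⌊5.496⌋ = 5 → row 4 (counted from top)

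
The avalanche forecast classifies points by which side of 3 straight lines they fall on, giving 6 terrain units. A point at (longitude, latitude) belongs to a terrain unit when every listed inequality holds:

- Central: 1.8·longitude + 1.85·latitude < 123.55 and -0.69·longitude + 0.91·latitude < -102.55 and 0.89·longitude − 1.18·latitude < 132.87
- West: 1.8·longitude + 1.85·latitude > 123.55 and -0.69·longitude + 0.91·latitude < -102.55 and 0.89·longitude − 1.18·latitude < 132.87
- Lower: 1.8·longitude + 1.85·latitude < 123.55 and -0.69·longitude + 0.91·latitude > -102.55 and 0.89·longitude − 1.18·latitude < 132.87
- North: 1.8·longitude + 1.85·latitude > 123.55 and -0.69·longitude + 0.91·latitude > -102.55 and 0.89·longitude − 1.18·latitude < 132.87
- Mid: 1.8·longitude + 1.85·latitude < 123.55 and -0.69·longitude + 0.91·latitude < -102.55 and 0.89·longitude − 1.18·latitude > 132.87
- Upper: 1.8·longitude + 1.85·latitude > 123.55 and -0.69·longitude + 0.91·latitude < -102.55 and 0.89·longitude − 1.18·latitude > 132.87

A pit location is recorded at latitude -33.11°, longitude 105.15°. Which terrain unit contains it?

1.8·105.15 + 1.85·-33.11 = 128.017, which is > 123.55
-0.69·105.15 + 0.91·-33.11 = -102.684, which is < -102.55
0.89·105.15 − 1.18·-33.11 = 132.653, which is < 132.87
This sign pattern matches West.

West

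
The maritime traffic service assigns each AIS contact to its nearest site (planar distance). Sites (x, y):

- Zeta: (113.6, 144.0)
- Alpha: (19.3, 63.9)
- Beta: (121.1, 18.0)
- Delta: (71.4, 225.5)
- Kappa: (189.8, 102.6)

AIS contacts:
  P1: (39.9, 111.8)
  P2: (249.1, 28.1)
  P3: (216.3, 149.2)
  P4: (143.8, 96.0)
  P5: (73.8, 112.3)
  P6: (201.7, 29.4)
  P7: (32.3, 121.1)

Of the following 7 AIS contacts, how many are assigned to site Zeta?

P1 → Alpha
P2 → Kappa
P3 → Kappa
P4 → Kappa
P5 → Zeta
P6 → Kappa
P7 → Alpha
1 of the 7 goes to Zeta.

1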